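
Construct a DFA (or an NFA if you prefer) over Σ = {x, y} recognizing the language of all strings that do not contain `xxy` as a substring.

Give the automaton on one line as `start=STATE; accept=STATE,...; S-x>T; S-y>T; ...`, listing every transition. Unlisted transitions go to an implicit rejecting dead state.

Track partial matches of the forbidden pattern `xxy`. State q3 is a dead state reached once `xxy` has occurred; every other state accepts. q0 means no part of `xxy` is currently matched.
With 4 states:
        x   y  
>* q0   q1  q0 
 * q1   q2  q0 
 * q2   q2  q3 
   q3   q3  q3 
(> = start, * = accepting)

start=q0; accept=q0,q1,q2; q0-x>q1; q0-y>q0; q1-x>q2; q1-y>q0; q2-x>q2; q2-y>q3; q3-x>q3; q3-y>q3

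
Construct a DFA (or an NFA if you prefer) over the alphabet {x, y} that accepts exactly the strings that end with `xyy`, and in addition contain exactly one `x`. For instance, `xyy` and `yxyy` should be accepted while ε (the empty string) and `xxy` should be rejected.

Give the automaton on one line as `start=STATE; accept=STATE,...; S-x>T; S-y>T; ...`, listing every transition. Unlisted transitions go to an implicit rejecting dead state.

Run two small machines in parallel and take their product. One (4 states) tracks how much of the suffix `xyy` has currently been matched; the other (3 states) tracks the count of `x`s, saturating at 2. Each combined state is a pair, one component from each; accept when both components accept.
With 9 states:
       x  y 
>  A   B  A 
   B   C  D 
   C   C  E 
   D   C  F 
   E   C  G 
 * F   C  H 
   G   C  I 
   H   C  H 
   I   C  I 
(> = start, * = accepting)

start=A; accept=F; A-x>B; A-y>A; B-x>C; B-y>D; C-x>C; C-y>E; D-x>C; D-y>F; E-x>C; E-y>G; F-x>C; F-y>H; G-x>C; G-y>I; H-x>C; H-y>H; I-x>C; I-y>I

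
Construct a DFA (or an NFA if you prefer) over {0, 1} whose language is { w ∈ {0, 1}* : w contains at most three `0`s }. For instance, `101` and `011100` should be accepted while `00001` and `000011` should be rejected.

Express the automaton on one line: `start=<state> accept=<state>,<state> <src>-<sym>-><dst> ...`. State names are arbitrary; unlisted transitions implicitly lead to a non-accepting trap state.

Count `0`s, saturating at 4: states q0 through q3 mean 0 through 3 `0`s seen; q4 means more than 3. Each `0` increments (capped at q4); other symbols loop. Accept from {q0, q1, q2, q3}.
        0   1  
>* q0   q1  q0 
 * q1   q2  q1 
 * q2   q3  q2 
 * q3   q4  q3 
   q4   q4  q4 
(> = start, * = accepting)

start=q0 accept=q0,q1,q2,q3 q0-0->q1 q0-1->q0 q1-0->q2 q1-1->q1 q2-0->q3 q2-1->q2 q3-0->q4 q3-1->q3 q4-0->q4 q4-1->q4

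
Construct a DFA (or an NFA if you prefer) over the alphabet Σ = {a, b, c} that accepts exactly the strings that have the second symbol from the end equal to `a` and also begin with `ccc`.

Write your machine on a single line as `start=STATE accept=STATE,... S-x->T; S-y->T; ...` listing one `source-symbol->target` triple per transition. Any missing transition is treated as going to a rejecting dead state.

start=s0; accept=s17,s18,s19; s0-a->s1; s0-b->s2; s0-c->s3; s1-a->s4; s1-b->s5; s1-c->s6; s2-a->s7; s2-b->s8; s2-c->s9; s3-a->s10; s3-b->s11; s3-c->s12; s4-a->s4; s4-b->s5; s4-c->s6; s5-a->s7; s5-b->s8; s5-c->s9; s6-a->s10; s6-b->s11; s6-c->s13; s7-a->s4; s7-b->s5; s7-c->s6; s8-a->s7; s8-b->s8; s8-c->s9; s9-a->s10; s9-b->s11; s9-c->s13; s10-a->s4; s10-b->s5; s10-c->s6; s11-a->s7; s11-b->s8; s11-c->s9; s12-a->s10; s12-b->s11; s12-c->s14; s13-a->s10; s13-b->s11; s13-c->s13; s14-a->s15; s14-b->s16; s14-c->s14; s15-a->s17; s15-b->s18; s15-c->s19; s16-a->s20; s16-b->s21; s16-c->s22; s17-a->s17; s17-b->s18; s17-c->s19; s18-a->s20; s18-b->s21; s18-c->s22; s19-a->s15; s19-b->s16; s19-c->s14; s20-a->s17; s20-b->s18; s20-c->s19; s21-a->s20; s21-b->s21; s21-c->s22; s22-a->s15; s22-b->s16; s22-c->s14

Run two small machines in parallel and take their product. One (13 states) tracks the last 2 symbols read; the other (5 states) tracks whether the input so far still matches the prefix `ccc`. Each combined state is a pair, one component from each; accept when both components accept.
A 23-state machine:
          a    b    c  
>  s0     s1   s2   s3 
   s1     s4   s5   s6 
   s2     s7   s8   s9 
   s3    s10  s11  s12 
   s4     s4   s5   s6 
   s5     s7   s8   s9 
   s6    s10  s11  s13 
   s7     s4   s5   s6 
   s8     s7   s8   s9 
   s9    s10  s11  s13 
   s10    s4   s5   s6 
   s11    s7   s8   s9 
   s12   s10  s11  s14 
   s13   s10  s11  s13 
   s14   s15  s16  s14 
   s15   s17  s18  s19 
   s16   s20  s21  s22 
 * s17   s17  s18  s19 
 * s18   s20  s21  s22 
 * s19   s15  s16  s14 
   s20   s17  s18  s19 
   s21   s20  s21  s22 
   s22   s15  s16  s14 
(> = start, * = accepting)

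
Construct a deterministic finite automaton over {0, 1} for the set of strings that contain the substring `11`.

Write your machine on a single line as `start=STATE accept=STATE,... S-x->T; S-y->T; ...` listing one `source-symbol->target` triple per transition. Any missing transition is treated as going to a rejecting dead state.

start=q0; accept=q2; q0-0->q0; q0-1->q1; q1-0->q0; q1-1->q2; q2-0->q2; q2-1->q2

States q0..q1 record the length of the longest prefix of `11` that matches the current input suffix. Reaching q2 means `11` has been seen, and we stay there forever. Accept from q2.
A 3-state machine:
        0   1  
>  q0   q0  q1 
   q1   q0  q2 
 * q2   q2  q2 
(> = start, * = accepting)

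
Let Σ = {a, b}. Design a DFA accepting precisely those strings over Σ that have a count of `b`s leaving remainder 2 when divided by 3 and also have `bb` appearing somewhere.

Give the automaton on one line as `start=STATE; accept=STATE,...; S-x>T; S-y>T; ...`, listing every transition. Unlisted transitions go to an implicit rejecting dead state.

Handle the two conditions separately and then intersect. One (3 states) tracks the count of `b`s modulo 3; the other (3 states) tracks whether and how much of `bb` has been seen. Each combined state is a pair, one component from each; accept when both components accept.
        a   b  
>  q0   q0  q1 
   q1   q2  q3 
   q2   q2  q4 
 * q3   q3  q5 
   q4   q6  q5 
   q5   q5  q7 
   q6   q6  q8 
   q7   q7  q3 
   q8   q0  q7 
(> = start, * = accepting)

start=q0; accept=q3; q0-a>q0; q0-b>q1; q1-a>q2; q1-b>q3; q2-a>q2; q2-b>q4; q3-a>q3; q3-b>q5; q4-a>q6; q4-b>q5; q5-a>q5; q5-b>q7; q6-a>q6; q6-b>q8; q7-a>q7; q7-b>q3; q8-a>q0; q8-b>q7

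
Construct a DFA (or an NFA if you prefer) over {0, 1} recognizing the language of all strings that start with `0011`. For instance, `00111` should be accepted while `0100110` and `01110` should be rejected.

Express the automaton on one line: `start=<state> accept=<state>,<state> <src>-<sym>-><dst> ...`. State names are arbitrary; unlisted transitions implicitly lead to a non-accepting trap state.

Check the first 4 symbols one by one: A through D record how many have matched `0011` so far; any wrong symbol goes to the dead state F. After all 4 match we enter the accepting sink E.
With 6 states:
       0  1 
>  A   B  F 
   B   C  F 
   C   F  D 
   D   F  E 
 * E   E  E 
   F   F  F 
(> = start, * = accepting)

start=A accept=E A-0->B A-1->F B-0->C B-1->F C-0->F C-1->D D-0->F D-1->E E-0->E E-1->E F-0->F F-1->F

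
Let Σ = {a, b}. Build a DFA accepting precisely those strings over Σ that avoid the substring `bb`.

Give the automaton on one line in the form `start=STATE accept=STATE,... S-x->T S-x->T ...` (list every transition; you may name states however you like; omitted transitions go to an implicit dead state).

start=s0 accept=s0,s1 s0-a->s0 s0-b->s1 s1-a->s0 s1-b->s2 s2-a->s2 s2-b->s2

This is the complement of 'contains `bb`'. Use the same substring-matching states — s0 through s2 holding how much of `bb` has just been matched — but flip the accepting set: everything except the trap s2 accepts.
        a   b  
>* s0   s0  s1 
 * s1   s0  s2 
   s2   s2  s2 
(> = start, * = accepting)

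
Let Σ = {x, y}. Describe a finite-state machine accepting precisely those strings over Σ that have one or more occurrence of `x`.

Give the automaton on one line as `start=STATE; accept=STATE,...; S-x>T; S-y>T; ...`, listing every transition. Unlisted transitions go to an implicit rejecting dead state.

Count `x`s, saturating at 2: state q0 means no `x` yet, q1 means one `x` seen, q2 means more than one. Each `x` increments (capped at q2); other symbols loop. Accept from {q1, q2}.
A 3-state machine:
        x   y  
>  q0   q1  q0 
 * q1   q2  q1 
 * q2   q2  q2 
(> = start, * = accepting)

start=q0; accept=q1,q2; q0-x>q1; q0-y>q0; q1-x>q2; q1-y>q1; q2-x>q2; q2-y>q2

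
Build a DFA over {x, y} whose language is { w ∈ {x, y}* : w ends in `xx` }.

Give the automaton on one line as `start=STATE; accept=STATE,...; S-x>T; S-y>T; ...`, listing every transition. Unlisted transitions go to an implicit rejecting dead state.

start=q0; accept=q2; q0-x>q1; q0-y>q0; q1-x>q2; q1-y>q0; q2-x>q2; q2-y>q0

Remember how much of `xx` the current input suffix matches. State q0 means no match yet; q1 means the last symbol is `x`; q2 means the last 2 symbols are `xx`. Only q2 accepts. On a mismatch, fall back to the longest proper suffix that is still a prefix of `xx`.
3 states suffice.
        x   y  
>  q0   q1  q0 
   q1   q2  q0 
 * q2   q2  q0 
(> = start, * = accepting)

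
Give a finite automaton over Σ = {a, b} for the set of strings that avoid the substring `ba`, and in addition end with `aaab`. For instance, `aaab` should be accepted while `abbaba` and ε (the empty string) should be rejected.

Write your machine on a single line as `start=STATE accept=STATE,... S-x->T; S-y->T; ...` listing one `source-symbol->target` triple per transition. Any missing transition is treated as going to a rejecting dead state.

Handle the two conditions separately and then intersect. One (3 states) tracks partial matches of the forbidden pattern `ba`; the other (5 states) tracks how much of the suffix `aaab` has currently been matched. Each combined state is a pair, one component from each; accept when both components accept. Equivalent product states are then merged.
6 states suffice.
        a   b  
>  q0   q1  q2 
   q1   q3  q2 
   q2   q2  q2 
   q3   q4  q2 
   q4   q4  q5 
 * q5   q2  q2 
(> = start, * = accepting)

start=q0; accept=q5; q0-a->q1; q0-b->q2; q1-a->q3; q1-b->q2; q2-a->q2; q2-b->q2; q3-a->q4; q3-b->q2; q4-a->q4; q4-b->q5; q5-a->q2; q5-b->q2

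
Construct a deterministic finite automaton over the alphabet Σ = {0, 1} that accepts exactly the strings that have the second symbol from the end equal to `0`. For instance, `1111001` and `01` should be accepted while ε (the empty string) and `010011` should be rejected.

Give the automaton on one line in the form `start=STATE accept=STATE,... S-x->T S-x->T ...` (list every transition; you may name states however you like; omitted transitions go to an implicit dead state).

start=A accept=D,E A-0->B A-1->C B-0->D B-1->E C-0->F C-1->G D-0->D D-1->E E-0->F E-1->G F-0->D F-1->E G-0->F G-1->G

Because acceptance depends on a position counted from the end, the machine has to buffer the most recent 2 symbols. Make each state the string of the last up-to-2 symbols read; on input `x` shift the window left and append `x`. Accept when the buffered window has length 2 and begins with `0`.
       0  1 
>  A   B  C 
   B   D  E 
   C   F  G 
 * D   D  E 
 * E   F  G 
   F   D  E 
   G   F  G 
(> = start, * = accepting)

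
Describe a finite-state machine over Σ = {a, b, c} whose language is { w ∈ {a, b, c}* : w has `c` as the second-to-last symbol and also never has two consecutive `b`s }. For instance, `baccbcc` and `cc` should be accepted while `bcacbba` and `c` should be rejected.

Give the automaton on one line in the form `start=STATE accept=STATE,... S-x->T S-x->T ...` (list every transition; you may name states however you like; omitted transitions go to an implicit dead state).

Run two small machines in parallel and take their product. One (13 states) tracks the last 2 symbols read; the other (3 states) tracks partial matches of the forbidden pattern `bb`. Each combined state is a pair, one component from each; accept when both components accept. Equivalent product states are then merged.
With 7 states:
        a   b   c  
>  S0   S0  S1  S2 
   S1   S0  S3  S2 
   S2   S4  S5  S6 
   S3   S3  S3  S3 
 * S4   S0  S1  S2 
 * S5   S0  S3  S2 
 * S6   S4  S5  S6 
(> = start, * = accepting)

start=S0 accept=S4,S5,S6 S0-a->S0 S0-b->S1 S0-c->S2 S1-a->S0 S1-b->S3 S1-c->S2 S2-a->S4 S2-b->S5 S2-c->S6 S3-a->S3 S3-b->S3 S3-c->S3 S4-a->S0 S4-b->S1 S4-c->S2 S5-a->S0 S5-b->S3 S5-c->S2 S6-a->S4 S6-b->S5 S6-c->S6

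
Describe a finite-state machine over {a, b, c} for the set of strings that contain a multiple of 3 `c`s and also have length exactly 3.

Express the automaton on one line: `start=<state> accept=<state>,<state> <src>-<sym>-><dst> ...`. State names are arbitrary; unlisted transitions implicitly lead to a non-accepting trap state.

Run two small machines in parallel and take their product. One (3 states) tracks the count of `c`s modulo 3; the other (5 states) tracks the input length, saturating at 4. Each combined state is a pair, one component from each; accept when both components accept. After merging equivalent states the machine shrinks.
7 states suffice.
        a   b   c  
>  q0   q1  q1  q2 
   q1   q3  q3  q4 
   q2   q4  q4  q5 
   q3   q6  q6  q4 
   q4   q4  q4  q4 
   q5   q4  q4  q6 
 * q6   q4  q4  q4 
(> = start, * = accepting)

start=q0 accept=q6 q0-a->q1 q0-b->q1 q0-c->q2 q1-a->q3 q1-b->q3 q1-c->q4 q2-a->q4 q2-b->q4 q2-c->q5 q3-a->q6 q3-b->q6 q3-c->q4 q4-a->q4 q4-b->q4 q4-c->q4 q5-a->q4 q5-b->q4 q5-c->q6 q6-a->q4 q6-b->q4 q6-c->q4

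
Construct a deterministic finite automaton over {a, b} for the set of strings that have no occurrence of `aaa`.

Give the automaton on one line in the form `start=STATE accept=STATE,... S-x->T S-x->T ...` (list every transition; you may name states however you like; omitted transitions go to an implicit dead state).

start=q0 accept=q0,q1,q2 q0-a->q1 q0-b->q0 q1-a->q2 q1-b->q0 q2-a->q3 q2-b->q0 q3-a->q3 q3-b->q3

Track partial matches of the forbidden pattern `aaa`. State q3 is a dead state reached once `aaa` has occurred; every other state accepts. q0 means no part of `aaa` is currently matched.
4 states suffice.
        a   b  
>* q0   q1  q0 
 * q1   q2  q0 
 * q2   q3  q0 
   q3   q3  q3 
(> = start, * = accepting)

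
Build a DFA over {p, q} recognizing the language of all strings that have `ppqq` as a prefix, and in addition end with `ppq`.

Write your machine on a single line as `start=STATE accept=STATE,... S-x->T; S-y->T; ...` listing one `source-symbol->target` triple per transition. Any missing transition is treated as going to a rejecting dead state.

start=s0; accept=s8; s0-p->s1; s0-q->s2; s1-p->s3; s1-q->s2; s2-p->s2; s2-q->s2; s3-p->s2; s3-q->s4; s4-p->s2; s4-q->s5; s5-p->s6; s5-q->s5; s6-p->s7; s6-q->s5; s7-p->s7; s7-q->s8; s8-p->s6; s8-q->s5

Handle the two conditions separately and then intersect. The first has 6 states tracking whether the input so far still matches the prefix `ppqq`; the second has 4 states tracking how much of the suffix `ppq` has currently been matched. A product state is a pair (one from each), accepting exactly when both do. After merging equivalent states the machine shrinks.
With 9 states:
        p   q  
>  s0   s1  s2 
   s1   s3  s2 
   s2   s2  s2 
   s3   s2  s4 
   s4   s2  s5 
   s5   s6  s5 
   s6   s7  s5 
   s7   s7  s8 
 * s8   s6  s5 
(> = start, * = accepting)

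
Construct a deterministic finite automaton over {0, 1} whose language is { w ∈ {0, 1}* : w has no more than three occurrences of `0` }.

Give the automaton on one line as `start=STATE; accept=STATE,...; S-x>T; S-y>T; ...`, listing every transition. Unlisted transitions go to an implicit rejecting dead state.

start=A; accept=A,B,C,D; A-0>B; A-1>A; B-0>C; B-1>B; C-0>D; C-1>C; D-0>E; D-1>D; E-0>E; E-1>E

Only the number of `0`s matters, and only up to 4. Make a chain A → B → C → D → E advanced by each `0` (with E absorbing); every other symbol self-loops. The accepting set is {A, B, C, D}.
5 states suffice.
       0  1 
>* A   B  A 
 * B   C  B 
 * C   D  C 
 * D   E  D 
   E   E  E 
(> = start, * = accepting)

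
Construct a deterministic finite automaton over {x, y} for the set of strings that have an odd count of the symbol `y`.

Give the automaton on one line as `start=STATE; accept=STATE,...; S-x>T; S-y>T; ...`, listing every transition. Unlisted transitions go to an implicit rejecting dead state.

The only thing that matters is how many `y`s have appeared, reduced mod 2. Use one state per residue: q0 for 0, …, q1 for 1. Reading `y` moves to the next residue; anything else stays put. q1 is accepting.
With 2 states:
        x   y  
>  q0   q0  q1 
 * q1   q1  q0 
(> = start, * = accepting)

start=q0; accept=q1; q0-x>q0; q0-y>q1; q1-x>q1; q1-y>q0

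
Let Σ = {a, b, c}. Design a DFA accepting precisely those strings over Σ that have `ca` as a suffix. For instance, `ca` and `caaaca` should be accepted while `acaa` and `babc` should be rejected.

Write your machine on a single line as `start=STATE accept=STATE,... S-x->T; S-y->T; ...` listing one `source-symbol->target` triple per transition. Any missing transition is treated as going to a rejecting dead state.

start=q0; accept=q2; q0-a->q0; q0-b->q0; q0-c->q1; q1-a->q2; q1-b->q0; q1-c->q1; q2-a->q0; q2-b->q0; q2-c->q1

Let each state record the length of the longest suffix of the input read so far that is also a prefix of `ca`. q1 means the last symbol is `c`; q2 means the last 2 symbols are `ca`. Accept only at q2, where the string currently ends in `ca`.
With 3 states:
        a   b   c  
>  q0   q0  q0  q1 
   q1   q2  q0  q1 
 * q2   q0  q0  q1 
(> = start, * = accepting)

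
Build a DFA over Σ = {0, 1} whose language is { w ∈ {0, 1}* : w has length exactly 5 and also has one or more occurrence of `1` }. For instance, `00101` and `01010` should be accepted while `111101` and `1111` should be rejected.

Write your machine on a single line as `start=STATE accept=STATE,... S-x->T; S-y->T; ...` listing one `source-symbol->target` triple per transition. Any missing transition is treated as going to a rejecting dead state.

Run two small machines in parallel and take their product. The first has 7 states tracking the input length, saturating at 6; the second has 3 states tracking the count of `1`s, saturating at 2. A product state is a pair (one from each), accepting exactly when both do. After merging equivalent states the machine shrinks.
       0  1 
>  A   B  C 
   B   D  E 
   C   E  E 
   D   F  G 
   E   G  G 
   F   H  I 
   G   I  I 
   H   J  K 
   I   K  K 
   J   J  J 
 * K   J  J 
(> = start, * = accepting)

start=A; accept=K; A-0->B; A-1->C; B-0->D; B-1->E; C-0->E; C-1->E; D-0->F; D-1->G; E-0->G; E-1->G; F-0->H; F-1->I; G-0->I; G-1->I; H-0->J; H-1->K; I-0->K; I-1->K; J-0->J; J-1->J; K-0->J; K-1->J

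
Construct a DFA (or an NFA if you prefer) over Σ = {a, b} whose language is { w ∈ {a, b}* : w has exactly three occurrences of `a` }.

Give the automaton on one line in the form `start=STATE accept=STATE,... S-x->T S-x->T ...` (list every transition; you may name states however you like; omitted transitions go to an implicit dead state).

Count `a`s, saturating at 4: states s0 through s3 mean 0 through 3 `a`s seen; s4 means more than 3. Each `a` increments (capped at s4); other symbols loop. Accept from {s3}.
A 5-state machine:
        a   b  
>  s0   s1  s0 
   s1   s2  s1 
   s2   s3  s2 
 * s3   s4  s3 
   s4   s4  s4 
(> = start, * = accepting)

start=s0 accept=s3 s0-a->s1 s0-b->s0 s1-a->s2 s1-b->s1 s2-a->s3 s2-b->s2 s3-a->s4 s3-b->s3 s4-a->s4 s4-b->s4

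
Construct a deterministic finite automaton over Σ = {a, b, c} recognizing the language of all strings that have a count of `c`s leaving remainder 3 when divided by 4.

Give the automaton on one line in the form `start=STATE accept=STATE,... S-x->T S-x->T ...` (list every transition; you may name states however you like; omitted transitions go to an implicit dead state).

start=q0 accept=q3 q0-a->q0 q0-b->q0 q0-c->q1 q1-a->q1 q1-b->q1 q1-c->q2 q2-a->q2 q2-b->q2 q2-c->q3 q3-a->q3 q3-b->q3 q3-c->q0

Keep the running count of `c`s modulo 4: each `c` advances along the cycle q0 → q1 → q2 → q3 → q0 while other symbols loop. Accept at q3.
        a   b   c  
>  q0   q0  q0  q1 
   q1   q1  q1  q2 
   q2   q2  q2  q3 
 * q3   q3  q3  q0 
(> = start, * = accepting)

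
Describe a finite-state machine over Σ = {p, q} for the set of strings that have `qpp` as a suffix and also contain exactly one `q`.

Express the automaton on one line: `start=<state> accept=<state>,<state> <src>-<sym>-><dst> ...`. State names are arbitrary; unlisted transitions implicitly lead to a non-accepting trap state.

Run two small machines in parallel and take their product. One (4 states) tracks how much of the suffix `qpp` has currently been matched; the other (3 states) tracks the count of `q`s, saturating at 2. Each combined state is a pair, one component from each; accept when both components accept. After merging equivalent states the machine shrinks.
A 5-state machine:
        p   q  
>  s0   s0  s1 
   s1   s2  s3 
   s2   s4  s3 
   s3   s3  s3 
 * s4   s3  s3 
(> = start, * = accepting)

start=s0 accept=s4 s0-p->s0 s0-q->s1 s1-p->s2 s1-q->s3 s2-p->s4 s2-q->s3 s3-p->s3 s3-q->s3 s4-p->s3 s4-q->s3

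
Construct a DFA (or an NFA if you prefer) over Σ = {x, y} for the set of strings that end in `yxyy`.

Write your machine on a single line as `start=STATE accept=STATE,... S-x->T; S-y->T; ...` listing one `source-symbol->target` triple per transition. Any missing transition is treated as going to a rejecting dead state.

start=S0; accept=S4; S0-x->S0; S0-y->S1; S1-x->S2; S1-y->S1; S2-x->S0; S2-y->S3; S3-x->S2; S3-y->S4; S4-x->S2; S4-y->S1

Let each state record the length of the longest suffix of the input read so far that is also a prefix of `yxyy`. S1 means the last symbol is `y`; S2 means the last 2 symbols are `yx`; S3 means the last 3 symbols are `yxy`; S4 means the last 4 symbols are `yxyy`. Accept only at S4, where the string currently ends in `yxyy`.
A 5-state machine:
        x   y  
>  S0   S0  S1 
   S1   S2  S1 
   S2   S0  S3 
   S3   S2  S4 
 * S4   S2  S1 
(> = start, * = accepting)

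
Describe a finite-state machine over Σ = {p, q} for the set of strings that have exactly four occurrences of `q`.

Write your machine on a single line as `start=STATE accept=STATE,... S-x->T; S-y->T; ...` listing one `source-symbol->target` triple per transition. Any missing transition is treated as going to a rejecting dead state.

start=S0; accept=S4; S0-p->S0; S0-q->S1; S1-p->S1; S1-q->S2; S2-p->S2; S2-q->S3; S3-p->S3; S3-q->S4; S4-p->S4; S4-q->S5; S5-p->S5; S5-q->S5

Only the number of `q`s matters, and only up to 5. Make a chain S0 → S1 → S2 → S3 → S4 → S5 advanced by each `q` (with S5 absorbing); every other symbol self-loops. The accepting set is {S4}.
6 states suffice.
        p   q  
>  S0   S0  S1 
   S1   S1  S2 
   S2   S2  S3 
   S3   S3  S4 
 * S4   S4  S5 
   S5   S5  S5 
(> = start, * = accepting)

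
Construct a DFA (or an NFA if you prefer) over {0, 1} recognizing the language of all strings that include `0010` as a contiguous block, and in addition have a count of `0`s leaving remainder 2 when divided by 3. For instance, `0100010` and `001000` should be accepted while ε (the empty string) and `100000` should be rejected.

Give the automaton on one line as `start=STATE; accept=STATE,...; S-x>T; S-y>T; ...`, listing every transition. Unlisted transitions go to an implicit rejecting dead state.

Build one automaton per condition and run them in lockstep. One (5 states) tracks whether and how much of `0010` has been seen; the other (3 states) tracks the count of `0`s modulo 3. Each combined state is a pair, one component from each; accept when both components accept.
A 15-state machine:
       0  1 
>  A   B  A 
   B   C  D 
   C   E  F 
   D   G  D 
   E   H  I 
   F   J  K 
   G   E  K 
   H   C  L 
   I   M  A 
   J   M  J 
   K   N  K 
   L   O  D 
   M   O  M 
   N   H  A 
 * O   J  O 
(> = start, * = accepting)

start=A; accept=O; A-0>B; A-1>A; B-0>C; B-1>D; C-0>E; C-1>F; D-0>G; D-1>D; E-0>H; E-1>I; F-0>J; F-1>K; G-0>E; G-1>K; H-0>C; H-1>L; I-0>M; I-1>A; J-0>M; J-1>J; K-0>N; K-1>K; L-0>O; L-1>D; M-0>O; M-1>M; N-0>H; N-1>A; O-0>J; O-1>O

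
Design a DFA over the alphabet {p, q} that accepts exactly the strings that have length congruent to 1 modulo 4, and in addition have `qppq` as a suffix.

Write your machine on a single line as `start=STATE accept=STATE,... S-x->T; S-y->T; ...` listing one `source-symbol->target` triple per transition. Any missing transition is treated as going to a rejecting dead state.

Build one automaton per condition and run them in lockstep. One (4 states) tracks the input length modulo 4; the other (5 states) tracks how much of the suffix `qppq` has currently been matched. Each combined state is a pair, one component from each; accept when both components accept. Minimizing collapses redundant product states.
An 8-state machine:
        p   q  
>  s0   s1  s1 
   s1   s2  s3 
   s2   s4  s4 
   s3   s5  s4 
   s4   s0  s0 
   s5   s6  s0 
   s6   s1  s7 
 * s7   s2  s3 
(> = start, * = accepting)

start=s0; accept=s7; s0-p->s1; s0-q->s1; s1-p->s2; s1-q->s3; s2-p->s4; s2-q->s4; s3-p->s5; s3-q->s4; s4-p->s0; s4-q->s0; s5-p->s6; s5-q->s0; s6-p->s1; s6-q->s7; s7-p->s2; s7-q->s3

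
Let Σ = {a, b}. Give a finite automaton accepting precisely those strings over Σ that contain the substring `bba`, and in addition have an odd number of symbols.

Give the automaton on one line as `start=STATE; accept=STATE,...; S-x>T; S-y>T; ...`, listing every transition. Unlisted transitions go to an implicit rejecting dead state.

Handle the two conditions separately and then intersect. One (4 states) tracks whether and how much of `bba` has been seen; the other (2 states) tracks the input length modulo 2. Each combined state is a pair, one component from each; accept when both components accept.
With 8 states:
        a   b  
>  q0   q1  q2 
   q1   q0  q3 
   q2   q0  q4 
   q3   q1  q5 
   q4   q6  q5 
   q5   q7  q4 
 * q6   q7  q7 
   q7   q6  q6 
(> = start, * = accepting)

start=q0; accept=q6; q0-a>q1; q0-b>q2; q1-a>q0; q1-b>q3; q2-a>q0; q2-b>q4; q3-a>q1; q3-b>q5; q4-a>q6; q4-b>q5; q5-a>q7; q5-b>q4; q6-a>q7; q6-b>q7; q7-a>q6; q7-b>q6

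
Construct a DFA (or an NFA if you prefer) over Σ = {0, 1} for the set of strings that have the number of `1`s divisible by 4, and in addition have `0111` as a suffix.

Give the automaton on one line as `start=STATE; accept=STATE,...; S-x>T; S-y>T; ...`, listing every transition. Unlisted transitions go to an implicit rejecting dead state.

start=s0; accept=s14; s0-0>s1; s0-1>s2; s1-0>s1; s1-1>s3; s2-0>s4; s2-1>s5; s3-0>s4; s3-1>s6; s4-0>s4; s4-1>s7; s5-0>s8; s5-1>s9; s6-0>s8; s6-1>s10; s7-0>s8; s7-1>s11; s8-0>s8; s8-1>s12; s9-0>s13; s9-1>s0; s10-0>s13; s10-1>s0; s11-0>s13; s11-1>s14; s12-0>s13; s12-1>s15; s13-0>s13; s13-1>s16; s14-0>s1; s14-1>s2; s15-0>s1; s15-1>s17; s16-0>s1; s16-1>s18; s17-0>s4; s17-1>s5; s18-0>s4; s18-1>s19; s19-0>s8; s19-1>s9

Handle the two conditions separately and then intersect. The first has 4 states tracking the count of `1`s modulo 4; the second has 5 states tracking how much of the suffix `0111` has currently been matched. A product state is a pair (one from each), accepting exactly when both do.
20 states suffice.
          0    1  
>  s0     s1   s2 
   s1     s1   s3 
   s2     s4   s5 
   s3     s4   s6 
   s4     s4   s7 
   s5     s8   s9 
   s6     s8  s10 
   s7     s8  s11 
   s8     s8  s12 
   s9    s13   s0 
   s10   s13   s0 
   s11   s13  s14 
   s12   s13  s15 
   s13   s13  s16 
 * s14    s1   s2 
   s15    s1  s17 
   s16    s1  s18 
   s17    s4   s5 
   s18    s4  s19 
   s19    s8   s9 
(> = start, * = accepting)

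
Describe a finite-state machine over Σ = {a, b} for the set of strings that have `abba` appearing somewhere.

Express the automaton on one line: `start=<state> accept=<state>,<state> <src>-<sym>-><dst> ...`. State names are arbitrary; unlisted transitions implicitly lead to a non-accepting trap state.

Track how much of `abba` has been matched so far: state S0 is no progress, S4 is the absorbing accept state reached once `abba` has occurred. Intermediate states record partial matches; on a mismatch, fall back to the longest reusable overlap.
With 5 states:
        a   b  
>  S0   S1  S0 
   S1   S1  S2 
   S2   S1  S3 
   S3   S4  S0 
 * S4   S4  S4 
(> = start, * = accepting)

start=S0 accept=S4 S0-a->S1 S0-b->S0 S1-a->S1 S1-b->S2 S2-a->S1 S2-b->S3 S3-a->S4 S3-b->S0 S4-a->S4 S4-b->S4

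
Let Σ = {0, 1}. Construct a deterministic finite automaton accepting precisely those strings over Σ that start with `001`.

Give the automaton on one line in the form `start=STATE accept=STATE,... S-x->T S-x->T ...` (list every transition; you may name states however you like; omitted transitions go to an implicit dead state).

Check the first 3 symbols one by one: q0 through q2 record how many have matched `001` so far; any wrong symbol goes to the dead state q4. After all 3 match we enter the accepting sink q3.
5 states suffice.
        0   1  
>  q0   q1  q4 
   q1   q2  q4 
   q2   q4  q3 
 * q3   q3  q3 
   q4   q4  q4 
(> = start, * = accepting)

start=q0 accept=q3 q0-0->q1 q0-1->q4 q1-0->q2 q1-1->q4 q2-0->q4 q2-1->q3 q3-0->q3 q3-1->q3 q4-0->q4 q4-1->q4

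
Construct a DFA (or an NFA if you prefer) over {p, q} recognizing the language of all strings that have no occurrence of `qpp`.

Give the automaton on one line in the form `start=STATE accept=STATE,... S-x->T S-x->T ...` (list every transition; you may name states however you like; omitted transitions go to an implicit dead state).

This is the complement of 'contains `qpp`'. Use the same substring-matching states — A through D holding how much of `qpp` has just been matched — but flip the accepting set: everything except the trap D accepts.
       p  q 
>* A   A  B 
 * B   C  B 
 * C   D  B 
   D   D  D 
(> = start, * = accepting)

start=A accept=A,B,C A-p->A A-q->B B-p->C B-q->B C-p->D C-q->B D-p->D D-q->D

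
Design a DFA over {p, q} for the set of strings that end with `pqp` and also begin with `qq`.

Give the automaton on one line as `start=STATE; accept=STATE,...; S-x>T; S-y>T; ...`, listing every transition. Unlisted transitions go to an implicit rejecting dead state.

start=s0; accept=s6; s0-p>s1; s0-q>s2; s1-p>s1; s1-q>s1; s2-p>s1; s2-q>s3; s3-p>s4; s3-q>s3; s4-p>s4; s4-q>s5; s5-p>s6; s5-q>s3; s6-p>s4; s6-q>s5

Run two small machines in parallel and take their product. The first has 4 states tracking how much of the suffix `pqp` has currently been matched; the second has 4 states tracking whether the input so far still matches the prefix `qq`. A product state is a pair (one from each), accepting exactly when both do. Equivalent product states are then merged.
A 7-state machine:
        p   q  
>  s0   s1  s2 
   s1   s1  s1 
   s2   s1  s3 
   s3   s4  s3 
   s4   s4  s5 
   s5   s6  s3 
 * s6   s4  s5 
(> = start, * = accepting)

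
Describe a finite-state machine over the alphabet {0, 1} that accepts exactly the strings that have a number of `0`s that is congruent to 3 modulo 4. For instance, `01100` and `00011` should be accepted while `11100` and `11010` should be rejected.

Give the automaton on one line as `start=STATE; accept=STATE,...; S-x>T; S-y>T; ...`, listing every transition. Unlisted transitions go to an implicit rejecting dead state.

start=S0; accept=S3; S0-0>S1; S0-1>S0; S1-0>S2; S1-1>S1; S2-0>S3; S2-1>S2; S3-0>S0; S3-1>S3

Keep the running count of `0`s modulo 4: each `0` advances along the cycle S0 → S1 → S2 → S3 → S0 while other symbols loop. Accept at S3.
4 states suffice.
        0   1  
>  S0   S1  S0 
   S1   S2  S1 
   S2   S3  S2 
 * S3   S0  S3 
(> = start, * = accepting)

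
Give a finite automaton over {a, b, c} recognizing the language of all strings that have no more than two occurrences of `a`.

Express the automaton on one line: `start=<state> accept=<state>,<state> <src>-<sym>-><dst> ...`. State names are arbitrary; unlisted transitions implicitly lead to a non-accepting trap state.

Only the number of `a`s matters, and only up to 3. Make a chain S0 → S1 → S2 → S3 advanced by each `a` (with S3 absorbing); every other symbol self-loops. The accepting set is {S0, S1, S2}.
With 4 states:
        a   b   c  
>* S0   S1  S0  S0 
 * S1   S2  S1  S1 
 * S2   S3  S2  S2 
   S3   S3  S3  S3 
(> = start, * = accepting)

start=S0 accept=S0,S1,S2 S0-a->S1 S0-b->S0 S0-c->S0 S1-a->S2 S1-b->S1 S1-c->S1 S2-a->S3 S2-b->S2 S2-c->S2 S3-a->S3 S3-b->S3 S3-c->S3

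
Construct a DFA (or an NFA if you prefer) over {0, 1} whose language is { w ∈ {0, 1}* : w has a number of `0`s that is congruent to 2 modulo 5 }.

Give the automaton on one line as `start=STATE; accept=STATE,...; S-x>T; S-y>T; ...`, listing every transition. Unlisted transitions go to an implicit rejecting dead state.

start=s0; accept=s2; s0-0>s1; s0-1>s0; s1-0>s2; s1-1>s1; s2-0>s3; s2-1>s2; s3-0>s4; s3-1>s3; s4-0>s0; s4-1>s4

Keep the running count of `0`s modulo 5: each `0` advances along the cycle s0 → s1 → s2 → s3 → s4 → s0 while other symbols loop. Accept at s2.
5 states suffice.
        0   1  
>  s0   s1  s0 
   s1   s2  s1 
 * s2   s3  s2 
   s3   s4  s3 
   s4   s0  s4 
(> = start, * = accepting)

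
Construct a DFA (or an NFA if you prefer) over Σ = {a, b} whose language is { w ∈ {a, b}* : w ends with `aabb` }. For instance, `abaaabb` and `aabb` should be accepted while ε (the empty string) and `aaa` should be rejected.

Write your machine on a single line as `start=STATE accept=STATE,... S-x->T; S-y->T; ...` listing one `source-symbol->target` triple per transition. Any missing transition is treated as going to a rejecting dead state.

start=q0; accept=q4; q0-a->q1; q0-b->q0; q1-a->q2; q1-b->q0; q2-a->q2; q2-b->q3; q3-a->q1; q3-b->q4; q4-a->q1; q4-b->q0

Remember how much of `aabb` the current input suffix matches. State q0 means no match yet; q1 means the last symbol is `a`; q2 means the last 2 symbols are `aa`; q3 means the last 3 symbols are `aab`; q4 means the last 4 symbols are `aabb`. Only q4 accepts. On a mismatch, fall back to the longest proper suffix that is still a prefix of `aabb`.
        a   b  
>  q0   q1  q0 
   q1   q2  q0 
   q2   q2  q3 
   q3   q1  q4 
 * q4   q1  q0 
(> = start, * = accepting)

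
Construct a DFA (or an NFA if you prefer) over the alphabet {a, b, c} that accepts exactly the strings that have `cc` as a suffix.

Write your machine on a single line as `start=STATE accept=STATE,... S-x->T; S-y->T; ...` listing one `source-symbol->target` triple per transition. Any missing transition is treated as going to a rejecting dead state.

Let each state record the length of the longest suffix of the input read so far that is also a prefix of `cc`. q1 means the last symbol is `c`; q2 means the last 2 symbols are `cc`. Accept only at q2, where the string currently ends in `cc`.
A 3-state machine:
        a   b   c  
>  q0   q0  q0  q1 
   q1   q0  q0  q2 
 * q2   q0  q0  q2 
(> = start, * = accepting)

start=q0; accept=q2; q0-a->q0; q0-b->q0; q0-c->q1; q1-a->q0; q1-b->q0; q1-c->q2; q2-a->q0; q2-b->q0; q2-c->q2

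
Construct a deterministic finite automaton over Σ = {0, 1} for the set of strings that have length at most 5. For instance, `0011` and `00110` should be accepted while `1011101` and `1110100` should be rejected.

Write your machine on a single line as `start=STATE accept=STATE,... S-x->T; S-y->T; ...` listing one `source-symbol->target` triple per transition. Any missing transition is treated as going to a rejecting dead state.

We only need to distinguish lengths 0, 1, …, 5, and '>5'. Chain A → B → C → D → E → F → G on every symbol, with G looping. Accepting states: {A, B, C, D, E, F}.
With 7 states:
       0  1 
>* A   B  B 
 * B   C  C 
 * C   D  D 
 * D   E  E 
 * E   F  F 
 * F   G  G 
   G   G  G 
(> = start, * = accepting)

start=A; accept=A,B,C,D,E,F; A-0->B; A-1->B; B-0->C; B-1->C; C-0->D; C-1->D; D-0->E; D-1->E; E-0->F; E-1->F; F-0->G; F-1->G; G-0->G; G-1->G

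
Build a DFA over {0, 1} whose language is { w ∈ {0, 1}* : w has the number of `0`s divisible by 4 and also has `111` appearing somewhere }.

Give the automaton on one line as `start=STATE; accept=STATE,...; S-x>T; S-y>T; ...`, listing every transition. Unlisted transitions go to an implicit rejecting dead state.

Handle the two conditions separately and then intersect. The first has 4 states tracking the count of `0`s modulo 4; the second has 4 states tracking whether and how much of `111` has been seen. A product state is a pair (one from each), accepting exactly when both do.
16 states suffice.
          0    1  
>  q0     q1   q2 
   q1     q3   q4 
   q2     q1   q5 
   q3     q6   q7 
   q4     q3   q8 
   q5     q1   q9 
   q6     q0  q10 
   q7     q6  q11 
   q8     q3  q12 
 * q9    q12   q9 
   q10    q0  q13 
   q11    q6  q14 
   q12   q14  q12 
   q13    q0  q15 
   q14   q15  q14 
   q15    q9  q15 
(> = start, * = accepting)

start=q0; accept=q9; q0-0>q1; q0-1>q2; q1-0>q3; q1-1>q4; q2-0>q1; q2-1>q5; q3-0>q6; q3-1>q7; q4-0>q3; q4-1>q8; q5-0>q1; q5-1>q9; q6-0>q0; q6-1>q10; q7-0>q6; q7-1>q11; q8-0>q3; q8-1>q12; q9-0>q12; q9-1>q9; q10-0>q0; q10-1>q13; q11-0>q6; q11-1>q14; q12-0>q14; q12-1>q12; q13-0>q0; q13-1>q15; q14-0>q15; q14-1>q14; q15-0>q9; q15-1>q15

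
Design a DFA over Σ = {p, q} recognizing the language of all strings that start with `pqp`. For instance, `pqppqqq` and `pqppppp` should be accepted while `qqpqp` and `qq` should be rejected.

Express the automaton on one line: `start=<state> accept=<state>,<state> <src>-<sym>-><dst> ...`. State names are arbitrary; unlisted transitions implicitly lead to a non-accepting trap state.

Walk along `pqp` while the input agrees: from A take `p` to B, and so on. Any deviation drops to the rejecting sink E. Once D is reached the prefix is confirmed and every continuation is accepted.
A 5-state machine:
       p  q 
>  A   B  E 
   B   E  C 
   C   D  E 
 * D   D  D 
   E   E  E 
(> = start, * = accepting)

start=A accept=D A-p->B A-q->E B-p->E B-q->C C-p->D C-q->E D-p->D D-q->D E-p->E E-q->E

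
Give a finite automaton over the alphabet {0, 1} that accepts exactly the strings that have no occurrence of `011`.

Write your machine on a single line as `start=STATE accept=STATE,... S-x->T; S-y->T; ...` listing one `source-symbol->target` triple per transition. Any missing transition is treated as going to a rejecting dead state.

Track partial matches of the forbidden pattern `011`. State q3 is a dead state reached once `011` has occurred; every other state accepts. q0 means no part of `011` is currently matched.
With 4 states:
        0   1  
>* q0   q1  q0 
 * q1   q1  q2 
 * q2   q1  q3 
   q3   q3  q3 
(> = start, * = accepting)

start=q0; accept=q0,q1,q2; q0-0->q1; q0-1->q0; q1-0->q1; q1-1->q2; q2-0->q1; q2-1->q3; q3-0->q3; q3-1->q3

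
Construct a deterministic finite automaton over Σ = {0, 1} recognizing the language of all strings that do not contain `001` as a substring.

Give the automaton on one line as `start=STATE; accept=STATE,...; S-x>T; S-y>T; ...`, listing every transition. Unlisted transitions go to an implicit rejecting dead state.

This is the complement of 'contains `001`'. Use the same substring-matching states — S0 through S3 holding how much of `001` has just been matched — but flip the accepting set: everything except the trap S3 accepts.
4 states suffice.
        0   1  
>* S0   S1  S0 
 * S1   S2  S0 
 * S2   S2  S3 
   S3   S3  S3 
(> = start, * = accepting)

start=S0; accept=S0,S1,S2; S0-0>S1; S0-1>S0; S1-0>S2; S1-1>S0; S2-0>S2; S2-1>S3; S3-0>S3; S3-1>S3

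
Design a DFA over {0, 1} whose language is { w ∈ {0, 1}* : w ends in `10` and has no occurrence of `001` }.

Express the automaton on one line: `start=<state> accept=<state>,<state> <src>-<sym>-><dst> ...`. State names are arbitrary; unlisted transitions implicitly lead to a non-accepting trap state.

Handle the two conditions separately and then intersect. One (3 states) tracks how much of the suffix `10` has currently been matched; the other (4 states) tracks partial matches of the forbidden pattern `001`. Each combined state is a pair, one component from each; accept when both components accept.
With 8 states:
        0   1  
>  q0   q1  q2 
   q1   q3  q2 
   q2   q4  q2 
   q3   q3  q5 
 * q4   q3  q2 
   q5   q6  q5 
   q6   q7  q5 
   q7   q7  q5 
(> = start, * = accepting)

start=q0 accept=q4 q0-0->q1 q0-1->q2 q1-0->q3 q1-1->q2 q2-0->q4 q2-1->q2 q3-0->q3 q3-1->q5 q4-0->q3 q4-1->q2 q5-0->q6 q5-1->q5 q6-0->q7 q6-1->q5 q7-0->q7 q7-1->q5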